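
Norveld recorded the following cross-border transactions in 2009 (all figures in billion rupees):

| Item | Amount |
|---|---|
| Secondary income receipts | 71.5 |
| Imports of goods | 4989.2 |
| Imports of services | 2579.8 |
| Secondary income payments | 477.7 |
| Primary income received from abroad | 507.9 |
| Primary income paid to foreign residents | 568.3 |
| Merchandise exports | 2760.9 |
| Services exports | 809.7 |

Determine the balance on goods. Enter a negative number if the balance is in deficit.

-2228.3

Goods balance = 2760.9 - 4989.2 = -2228.3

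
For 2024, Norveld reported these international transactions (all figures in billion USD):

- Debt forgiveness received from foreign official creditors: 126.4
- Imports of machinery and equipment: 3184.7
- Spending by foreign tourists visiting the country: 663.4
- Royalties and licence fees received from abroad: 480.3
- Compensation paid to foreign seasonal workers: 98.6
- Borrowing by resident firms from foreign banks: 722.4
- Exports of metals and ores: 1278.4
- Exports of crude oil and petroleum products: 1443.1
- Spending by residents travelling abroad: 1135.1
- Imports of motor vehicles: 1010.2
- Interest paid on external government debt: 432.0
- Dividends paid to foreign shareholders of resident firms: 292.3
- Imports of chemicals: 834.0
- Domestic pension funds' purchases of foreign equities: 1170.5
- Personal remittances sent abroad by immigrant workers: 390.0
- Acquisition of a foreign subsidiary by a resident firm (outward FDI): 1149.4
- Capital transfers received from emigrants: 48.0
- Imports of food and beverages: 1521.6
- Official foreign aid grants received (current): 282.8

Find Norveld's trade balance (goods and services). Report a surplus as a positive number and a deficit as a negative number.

Goods: -3184.7 - 1010.2 - 1521.6 + 1278.4 - 834.0 + 1443.1 = -3829.0
Services: -1135.1 + 480.3 + 663.4 = 8.6
Trade balance = -3829.0 + 8.6 = -3820.4
(Excluded from the trade balance — capital account: debt forgiveness received from foreign official creditors 126.4, capital transfers received from emigrants 48.0; primary income: compensation paid to foreign seasonal workers 98.6, interest paid on external government debt 432.0, dividends paid to foreign shareholders of resident firms 292.3; financial account: borrowing by resident firms from foreign banks 722.4, domestic pension funds' purchases of foreign equities 1170.5, acquisition of a foreign subsidiary by a resident firm (outward FDI) 1149.4; secondary income: personal remittances sent abroad by immigrant workers 390.0, official foreign aid grants received (current) 282.8.)

-3820.4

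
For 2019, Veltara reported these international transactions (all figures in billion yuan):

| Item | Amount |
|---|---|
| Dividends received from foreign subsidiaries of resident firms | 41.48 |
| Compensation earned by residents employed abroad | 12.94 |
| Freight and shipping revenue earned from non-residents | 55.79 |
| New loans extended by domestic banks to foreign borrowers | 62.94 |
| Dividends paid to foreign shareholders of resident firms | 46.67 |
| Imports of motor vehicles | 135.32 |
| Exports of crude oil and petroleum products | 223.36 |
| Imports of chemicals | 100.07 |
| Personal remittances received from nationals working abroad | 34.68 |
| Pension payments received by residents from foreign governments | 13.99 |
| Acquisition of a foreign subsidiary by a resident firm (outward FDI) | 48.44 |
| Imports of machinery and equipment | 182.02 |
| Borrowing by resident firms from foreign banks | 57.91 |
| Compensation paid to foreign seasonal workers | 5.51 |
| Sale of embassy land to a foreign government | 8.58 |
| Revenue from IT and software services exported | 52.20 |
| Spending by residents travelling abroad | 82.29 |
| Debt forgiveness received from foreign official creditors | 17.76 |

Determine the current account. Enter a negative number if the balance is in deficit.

Goods: -135.32 + 223.36 - 182.02 - 100.07 = -194.05
Services: 55.79 + 52.20 - 82.29 = 25.70
Primary income: -46.67 + 41.48 - 5.51 + 12.94 = 2.24
Secondary income: 34.68 + 13.99 = 48.67
Current account = (-194.05) + 25.70 + 2.24 + 48.67 = -117.44
(Excluded from the current account — financial account: new loans extended by domestic banks to foreign borrowers 62.94, acquisition of a foreign subsidiary by a resident firm (outward FDI) 48.44, borrowing by resident firms from foreign banks 57.91; capital account: sale of embassy land to a foreign government 8.58, debt forgiveness received from foreign official creditors 17.76.)

-117.44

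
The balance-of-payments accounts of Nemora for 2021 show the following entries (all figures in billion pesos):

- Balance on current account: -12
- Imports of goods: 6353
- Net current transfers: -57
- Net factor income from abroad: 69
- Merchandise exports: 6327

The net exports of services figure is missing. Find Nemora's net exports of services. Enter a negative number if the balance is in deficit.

Current account = goods balance + services balance + net primary income + net secondary income
Sum of the known components = -14
Net exports of services = CA - (known components) = -12 - (-14) = 2

2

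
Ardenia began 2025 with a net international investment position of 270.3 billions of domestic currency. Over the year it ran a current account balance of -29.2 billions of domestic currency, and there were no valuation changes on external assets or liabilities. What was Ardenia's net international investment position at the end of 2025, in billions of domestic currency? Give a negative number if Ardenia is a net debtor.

241.1

With no valuation effects, change in NIIP = current account = -29.2
End-of-year NIIP = 270.3 + (-29.2) = 241.1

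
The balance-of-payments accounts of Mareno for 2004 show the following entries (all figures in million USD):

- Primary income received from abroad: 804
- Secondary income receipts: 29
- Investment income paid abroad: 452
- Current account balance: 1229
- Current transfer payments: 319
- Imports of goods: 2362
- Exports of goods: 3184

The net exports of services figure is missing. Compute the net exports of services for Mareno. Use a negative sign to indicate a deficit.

Current account = goods balance + services balance + net primary income + net secondary income
Sum of the known components = 884
Net exports of services = CA - (known components) = 1229 - 884 = 345

345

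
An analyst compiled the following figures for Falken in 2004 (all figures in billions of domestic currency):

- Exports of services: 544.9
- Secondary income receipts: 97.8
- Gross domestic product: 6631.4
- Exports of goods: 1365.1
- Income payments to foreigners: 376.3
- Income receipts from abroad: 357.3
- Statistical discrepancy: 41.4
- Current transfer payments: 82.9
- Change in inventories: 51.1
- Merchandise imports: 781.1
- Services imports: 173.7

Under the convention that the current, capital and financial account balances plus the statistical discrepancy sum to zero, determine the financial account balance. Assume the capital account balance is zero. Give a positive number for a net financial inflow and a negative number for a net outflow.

Goods balance = 1365.1 - 781.1 = 584.0
Services balance = 544.9 - 173.7 = 371.2
Trade balance (goods + services) = 584.0 + 371.2 = 955.2
Net primary income = 357.3 - 376.3 = -19.0
Net secondary income = 97.8 - 82.9 = 14.9
Current account = 955.2 + (-19.0) + 14.9 = 951.1
Financial account = -(951.1 + 41.4) = -992.5

-992.5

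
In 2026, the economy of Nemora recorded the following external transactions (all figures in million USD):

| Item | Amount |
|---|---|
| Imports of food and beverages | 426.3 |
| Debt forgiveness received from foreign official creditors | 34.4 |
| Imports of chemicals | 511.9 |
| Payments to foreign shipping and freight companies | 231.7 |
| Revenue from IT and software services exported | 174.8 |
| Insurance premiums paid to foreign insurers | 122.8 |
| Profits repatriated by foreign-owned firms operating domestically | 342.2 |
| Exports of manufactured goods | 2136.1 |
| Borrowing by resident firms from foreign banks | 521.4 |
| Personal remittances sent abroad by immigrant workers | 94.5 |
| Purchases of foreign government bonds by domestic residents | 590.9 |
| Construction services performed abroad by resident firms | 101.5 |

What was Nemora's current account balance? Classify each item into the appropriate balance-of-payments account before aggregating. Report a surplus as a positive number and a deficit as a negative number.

Goods: -426.3 - 511.9 + 2136.1 = 1197.9
Services: -231.7 + 174.8 - 122.8 + 101.5 = -78.2
Primary income: -342.2
Secondary income: -94.5
Current account = 1197.9 + (-78.2) + (-342.2) + (-94.5) = 683.0
(Excluded from the current account — capital account: debt forgiveness received from foreign official creditors 34.4; financial account: borrowing by resident firms from foreign banks 521.4, purchases of foreign government bonds by domestic residents 590.9.)

683.0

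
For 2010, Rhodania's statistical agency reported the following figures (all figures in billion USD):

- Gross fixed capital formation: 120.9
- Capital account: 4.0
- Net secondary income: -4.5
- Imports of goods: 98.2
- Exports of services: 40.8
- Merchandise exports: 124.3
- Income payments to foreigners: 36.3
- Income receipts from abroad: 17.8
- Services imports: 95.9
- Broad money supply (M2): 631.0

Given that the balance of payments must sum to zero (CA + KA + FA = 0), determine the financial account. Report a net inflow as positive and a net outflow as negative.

48.0

Goods balance = 124.3 - 98.2 = 26.1
Services balance = 40.8 - 95.9 = -55.1
Trade balance (goods + services) = 26.1 + (-55.1) = -29.0
Net primary income = 17.8 - 36.3 = -18.5
Net secondary income = -4.5
Current account = -29.0 + (-18.5) + (-4.5) = -52.0
Financial account = -(-52.0 + 4.0) = 48.0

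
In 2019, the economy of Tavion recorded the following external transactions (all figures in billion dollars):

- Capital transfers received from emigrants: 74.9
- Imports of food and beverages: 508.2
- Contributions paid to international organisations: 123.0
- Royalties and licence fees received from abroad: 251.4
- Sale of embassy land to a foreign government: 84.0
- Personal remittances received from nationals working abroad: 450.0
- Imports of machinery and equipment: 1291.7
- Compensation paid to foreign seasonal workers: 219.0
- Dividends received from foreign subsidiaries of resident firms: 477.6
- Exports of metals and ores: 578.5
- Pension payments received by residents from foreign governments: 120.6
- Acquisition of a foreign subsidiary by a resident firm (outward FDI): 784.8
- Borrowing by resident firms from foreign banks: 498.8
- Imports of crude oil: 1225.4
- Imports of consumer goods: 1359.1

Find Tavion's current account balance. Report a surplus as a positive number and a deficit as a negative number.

-2848.3

Goods: 578.5 - 1291.7 - 1225.4 - 1359.1 - 508.2 = -3805.9
Services: 251.4
Primary income: -219.0 + 477.6 = 258.6
Secondary income: 120.6 - 123.0 + 450.0 = 447.6
Current account = (-3805.9) + 251.4 + 258.6 + 447.6 = -2848.3
(Excluded from the current account — capital account: capital transfers received from emigrants 74.9, sale of embassy land to a foreign government 84.0; financial account: acquisition of a foreign subsidiary by a resident firm (outward FDI) 784.8, borrowing by resident firms from foreign banks 498.8.)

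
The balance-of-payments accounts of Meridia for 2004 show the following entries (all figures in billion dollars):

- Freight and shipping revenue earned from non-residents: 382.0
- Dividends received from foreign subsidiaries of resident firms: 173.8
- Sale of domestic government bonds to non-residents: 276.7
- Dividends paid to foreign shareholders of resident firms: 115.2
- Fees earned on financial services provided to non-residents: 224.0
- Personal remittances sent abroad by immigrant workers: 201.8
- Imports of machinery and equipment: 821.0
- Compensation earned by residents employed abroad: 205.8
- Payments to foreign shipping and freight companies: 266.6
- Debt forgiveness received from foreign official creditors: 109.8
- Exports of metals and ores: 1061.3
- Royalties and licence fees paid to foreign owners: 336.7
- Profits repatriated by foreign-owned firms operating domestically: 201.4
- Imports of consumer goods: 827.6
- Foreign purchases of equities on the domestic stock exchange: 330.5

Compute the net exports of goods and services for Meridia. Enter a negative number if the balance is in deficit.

-584.6

Goods: -827.6 - 821.0 + 1061.3 = -587.3
Services: -336.7 - 266.6 + 224.0 + 382.0 = 2.7
Trade balance = -587.3 + 2.7 = -584.6
(Excluded from the trade balance — primary income: dividends received from foreign subsidiaries of resident firms 173.8, dividends paid to foreign shareholders of resident firms 115.2, compensation earned by residents employed abroad 205.8, profits repatriated by foreign-owned firms operating domestically 201.4; financial account: sale of domestic government bonds to non-residents 276.7, foreign purchases of equities on the domestic stock exchange 330.5; secondary income: personal remittances sent abroad by immigrant workers 201.8; capital account: debt forgiveness received from foreign official creditors 109.8.)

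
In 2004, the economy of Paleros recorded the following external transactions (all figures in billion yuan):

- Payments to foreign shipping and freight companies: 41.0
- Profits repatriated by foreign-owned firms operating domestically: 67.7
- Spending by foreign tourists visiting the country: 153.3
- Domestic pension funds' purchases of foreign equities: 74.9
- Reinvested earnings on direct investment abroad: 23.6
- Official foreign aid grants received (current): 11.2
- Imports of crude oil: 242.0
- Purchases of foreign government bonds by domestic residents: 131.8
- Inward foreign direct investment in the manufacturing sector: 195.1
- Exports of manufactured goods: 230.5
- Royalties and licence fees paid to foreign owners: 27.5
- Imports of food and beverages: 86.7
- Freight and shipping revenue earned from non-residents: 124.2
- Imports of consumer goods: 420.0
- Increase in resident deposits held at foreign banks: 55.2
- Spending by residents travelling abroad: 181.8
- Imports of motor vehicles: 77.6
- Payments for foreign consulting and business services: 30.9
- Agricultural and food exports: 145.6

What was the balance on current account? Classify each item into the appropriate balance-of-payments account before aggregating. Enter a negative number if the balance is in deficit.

Goods: 230.5 - 242.0 - 86.7 - 77.6 + 145.6 - 420.0 = -450.2
Services: -181.8 - 41.0 - 30.9 + 153.3 - 27.5 + 124.2 = -3.7
Primary income: -67.7 + 23.6 = -44.1
Secondary income: 11.2
Current account = (-450.2) + (-3.7) + (-44.1) + 11.2 = -486.8
(Excluded from the current account — financial account: domestic pension funds' purchases of foreign equities 74.9, purchases of foreign government bonds by domestic residents 131.8, inward foreign direct investment in the manufacturing sector 195.1, increase in resident deposits held at foreign banks 55.2.)

-486.8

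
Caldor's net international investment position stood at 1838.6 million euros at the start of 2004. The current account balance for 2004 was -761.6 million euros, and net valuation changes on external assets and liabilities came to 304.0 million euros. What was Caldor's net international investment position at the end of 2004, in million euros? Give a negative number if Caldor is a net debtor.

Change in NIIP = current account + net valuation change = -761.6 + 304.0 = -457.6
End-of-year NIIP = 1838.6 + (-457.6) = 1381.0

1381.0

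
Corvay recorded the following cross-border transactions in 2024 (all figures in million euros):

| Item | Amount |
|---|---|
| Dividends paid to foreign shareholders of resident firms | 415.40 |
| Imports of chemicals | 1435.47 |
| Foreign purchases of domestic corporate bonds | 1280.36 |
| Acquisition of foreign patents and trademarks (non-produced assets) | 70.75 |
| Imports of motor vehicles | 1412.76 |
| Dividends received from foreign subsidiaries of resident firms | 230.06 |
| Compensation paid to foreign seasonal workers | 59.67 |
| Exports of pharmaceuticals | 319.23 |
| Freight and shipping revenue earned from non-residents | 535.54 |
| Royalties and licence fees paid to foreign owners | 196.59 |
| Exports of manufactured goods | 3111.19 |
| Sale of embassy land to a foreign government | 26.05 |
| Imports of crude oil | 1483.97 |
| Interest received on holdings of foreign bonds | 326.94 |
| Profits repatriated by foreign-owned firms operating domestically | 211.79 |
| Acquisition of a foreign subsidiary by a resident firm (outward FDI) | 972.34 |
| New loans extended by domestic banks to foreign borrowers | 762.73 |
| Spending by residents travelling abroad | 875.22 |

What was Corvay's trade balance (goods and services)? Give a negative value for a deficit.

-1438.05

Goods: -1435.47 + 319.23 + 3111.19 - 1483.97 - 1412.76 = -901.78
Services: -196.59 - 875.22 + 535.54 = -536.27
Trade balance = -901.78 + (-536.27) = -1438.05
(Excluded from the trade balance — primary income: dividends paid to foreign shareholders of resident firms 415.40, dividends received from foreign subsidiaries of resident firms 230.06, compensation paid to foreign seasonal workers 59.67, interest received on holdings of foreign bonds 326.94, profits repatriated by foreign-owned firms operating domestically 211.79; financial account: foreign purchases of domestic corporate bonds 1280.36, acquisition of a foreign subsidiary by a resident firm (outward FDI) 972.34, new loans extended by domestic banks to foreign borrowers 762.73; capital account: acquisition of foreign patents and trademarks (non-produced assets) 70.75, sale of embassy land to a foreign government 26.05.)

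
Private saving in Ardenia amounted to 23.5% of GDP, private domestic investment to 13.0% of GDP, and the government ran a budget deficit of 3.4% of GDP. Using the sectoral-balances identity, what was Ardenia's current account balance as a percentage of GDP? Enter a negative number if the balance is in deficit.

7.1

By the sectoral-balances identity, CA = (S_private - I) + (T - G).
Private balance = 23.5 - 13.0 = 10.5
Government balance (T - G) = -3.4
CA = 10.5 + (-3.4) = 7.1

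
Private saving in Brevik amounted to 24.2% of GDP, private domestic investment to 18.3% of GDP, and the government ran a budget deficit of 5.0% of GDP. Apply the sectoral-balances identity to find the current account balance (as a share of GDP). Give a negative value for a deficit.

By the sectoral-balances identity, CA = (S_private - I) + (T - G).
Private balance = 24.2 - 18.3 = 5.9
Government balance (T - G) = -5.0
CA = 5.9 + (-5.0) = 0.9

0.9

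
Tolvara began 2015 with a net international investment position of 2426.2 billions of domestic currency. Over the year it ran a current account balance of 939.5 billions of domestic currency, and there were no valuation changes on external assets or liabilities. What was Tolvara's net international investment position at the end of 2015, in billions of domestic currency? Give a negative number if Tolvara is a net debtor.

3365.7

With no valuation effects, change in NIIP = current account = 939.5
End-of-year NIIP = 2426.2 + 939.5 = 3365.7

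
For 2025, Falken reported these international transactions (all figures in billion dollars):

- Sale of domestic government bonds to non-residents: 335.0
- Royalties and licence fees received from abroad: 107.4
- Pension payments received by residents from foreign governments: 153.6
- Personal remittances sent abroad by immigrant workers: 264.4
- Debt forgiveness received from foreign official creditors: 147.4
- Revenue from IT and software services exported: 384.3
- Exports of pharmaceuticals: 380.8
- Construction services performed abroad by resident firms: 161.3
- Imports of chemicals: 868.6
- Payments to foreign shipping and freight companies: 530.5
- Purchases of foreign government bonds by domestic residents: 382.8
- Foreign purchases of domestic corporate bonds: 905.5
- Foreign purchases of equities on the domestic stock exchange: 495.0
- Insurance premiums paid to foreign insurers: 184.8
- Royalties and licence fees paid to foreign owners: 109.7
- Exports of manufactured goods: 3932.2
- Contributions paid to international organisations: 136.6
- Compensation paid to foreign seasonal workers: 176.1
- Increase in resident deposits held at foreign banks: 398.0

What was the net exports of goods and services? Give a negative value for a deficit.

Goods: 380.8 + 3932.2 - 868.6 = 3444.4
Services: -530.5 + 107.4 + 384.3 - 109.7 + 161.3 - 184.8 = -172.0
Trade balance = 3444.4 + (-172.0) = 3272.4
(Excluded from the trade balance — financial account: sale of domestic government bonds to non-residents 335.0, purchases of foreign government bonds by domestic residents 382.8, foreign purchases of domestic corporate bonds 905.5, foreign purchases of equities on the domestic stock exchange 495.0, increase in resident deposits held at foreign banks 398.0; secondary income: pension payments received by residents from foreign governments 153.6, personal remittances sent abroad by immigrant workers 264.4, contributions paid to international organisations 136.6; capital account: debt forgiveness received from foreign official creditors 147.4; primary income: compensation paid to foreign seasonal workers 176.1.)

3272.4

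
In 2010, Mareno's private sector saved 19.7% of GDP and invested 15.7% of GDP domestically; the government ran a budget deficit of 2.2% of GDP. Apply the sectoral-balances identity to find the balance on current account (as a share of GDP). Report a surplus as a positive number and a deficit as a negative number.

By the sectoral-balances identity, CA = (S_private - I) + (T - G).
Private balance = 19.7 - 15.7 = 4.0
Government balance (T - G) = -2.2
CA = 4.0 + (-2.2) = 1.8

1.8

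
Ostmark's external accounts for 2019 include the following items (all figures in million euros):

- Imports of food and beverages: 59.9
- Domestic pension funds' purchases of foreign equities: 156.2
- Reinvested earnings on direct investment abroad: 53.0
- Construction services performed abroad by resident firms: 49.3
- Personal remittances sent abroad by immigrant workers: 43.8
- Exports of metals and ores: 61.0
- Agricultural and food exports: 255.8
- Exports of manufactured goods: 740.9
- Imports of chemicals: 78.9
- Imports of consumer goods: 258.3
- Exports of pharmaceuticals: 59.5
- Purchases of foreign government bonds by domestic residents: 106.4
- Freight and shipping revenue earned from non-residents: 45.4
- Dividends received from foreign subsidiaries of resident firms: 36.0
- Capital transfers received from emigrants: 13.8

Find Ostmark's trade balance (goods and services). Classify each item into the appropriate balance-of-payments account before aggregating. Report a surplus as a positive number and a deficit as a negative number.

Goods: -59.9 + 59.5 + 61.0 + 255.8 - 78.9 - 258.3 + 740.9 = 720.1
Services: 49.3 + 45.4 = 94.7
Trade balance = 720.1 + 94.7 = 814.8
(Excluded from the trade balance — financial account: domestic pension funds' purchases of foreign equities 156.2, purchases of foreign government bonds by domestic residents 106.4; primary income: reinvested earnings on direct investment abroad 53.0, dividends received from foreign subsidiaries of resident firms 36.0; secondary income: personal remittances sent abroad by immigrant workers 43.8; capital account: capital transfers received from emigrants 13.8.)

814.8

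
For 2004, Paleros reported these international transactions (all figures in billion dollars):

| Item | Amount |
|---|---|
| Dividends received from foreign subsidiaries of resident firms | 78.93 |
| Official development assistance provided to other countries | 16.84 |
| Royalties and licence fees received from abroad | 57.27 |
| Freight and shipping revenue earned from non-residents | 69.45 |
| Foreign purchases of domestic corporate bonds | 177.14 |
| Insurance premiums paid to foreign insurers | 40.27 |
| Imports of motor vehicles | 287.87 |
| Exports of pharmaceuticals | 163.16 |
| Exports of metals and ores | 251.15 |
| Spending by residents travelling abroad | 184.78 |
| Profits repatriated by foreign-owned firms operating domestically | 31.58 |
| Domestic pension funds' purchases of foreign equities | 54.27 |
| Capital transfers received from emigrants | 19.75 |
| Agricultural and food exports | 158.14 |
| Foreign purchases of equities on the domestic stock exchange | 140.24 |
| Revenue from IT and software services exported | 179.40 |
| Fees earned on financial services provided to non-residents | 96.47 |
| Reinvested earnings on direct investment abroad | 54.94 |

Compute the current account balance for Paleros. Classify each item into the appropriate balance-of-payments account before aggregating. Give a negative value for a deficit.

547.57

Goods: -287.87 + 163.16 + 251.15 + 158.14 = 284.58
Services: 57.27 + 179.40 - 184.78 + 96.47 + 69.45 - 40.27 = 177.54
Primary income: 54.94 + 78.93 - 31.58 = 102.29
Secondary income: -16.84
Current account = 284.58 + 177.54 + 102.29 + (-16.84) = 547.57
(Excluded from the current account — financial account: foreign purchases of domestic corporate bonds 177.14, domestic pension funds' purchases of foreign equities 54.27, foreign purchases of equities on the domestic stock exchange 140.24; capital account: capital transfers received from emigrants 19.75.)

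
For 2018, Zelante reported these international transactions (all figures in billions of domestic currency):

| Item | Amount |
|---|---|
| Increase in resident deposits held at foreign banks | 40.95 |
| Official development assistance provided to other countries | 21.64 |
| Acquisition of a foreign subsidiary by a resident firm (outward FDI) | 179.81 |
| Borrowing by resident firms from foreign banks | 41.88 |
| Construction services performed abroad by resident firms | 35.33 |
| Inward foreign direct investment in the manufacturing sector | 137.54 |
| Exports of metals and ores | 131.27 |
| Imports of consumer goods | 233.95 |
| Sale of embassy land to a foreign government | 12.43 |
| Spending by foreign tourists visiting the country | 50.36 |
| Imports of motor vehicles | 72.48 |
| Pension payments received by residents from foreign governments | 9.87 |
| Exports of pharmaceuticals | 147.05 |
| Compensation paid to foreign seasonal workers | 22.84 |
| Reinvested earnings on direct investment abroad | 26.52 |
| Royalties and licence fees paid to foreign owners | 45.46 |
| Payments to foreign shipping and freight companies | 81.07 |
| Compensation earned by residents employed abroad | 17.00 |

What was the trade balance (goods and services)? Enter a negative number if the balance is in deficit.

-68.95

Goods: -233.95 + 131.27 - 72.48 + 147.05 = -28.11
Services: -45.46 + 35.33 - 81.07 + 50.36 = -40.84
Trade balance = -28.11 + (-40.84) = -68.95
(Excluded from the trade balance — financial account: increase in resident deposits held at foreign banks 40.95, acquisition of a foreign subsidiary by a resident firm (outward FDI) 179.81, borrowing by resident firms from foreign banks 41.88, inward foreign direct investment in the manufacturing sector 137.54; secondary income: official development assistance provided to other countries 21.64, pension payments received by residents from foreign governments 9.87; capital account: sale of embassy land to a foreign government 12.43; primary income: compensation paid to foreign seasonal workers 22.84, reinvested earnings on direct investment abroad 26.52, compensation earned by residents employed abroad 17.00.)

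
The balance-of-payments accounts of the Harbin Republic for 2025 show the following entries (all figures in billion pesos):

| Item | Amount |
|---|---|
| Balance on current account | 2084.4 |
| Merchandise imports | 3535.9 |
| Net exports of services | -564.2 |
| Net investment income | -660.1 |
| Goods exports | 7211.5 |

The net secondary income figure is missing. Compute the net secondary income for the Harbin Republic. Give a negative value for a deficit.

-366.9

Current account = goods balance + services balance + net primary income + net secondary income
Sum of the known components = 2451.3
Net secondary income = CA - (known components) = 2084.4 - 2451.3 = -366.9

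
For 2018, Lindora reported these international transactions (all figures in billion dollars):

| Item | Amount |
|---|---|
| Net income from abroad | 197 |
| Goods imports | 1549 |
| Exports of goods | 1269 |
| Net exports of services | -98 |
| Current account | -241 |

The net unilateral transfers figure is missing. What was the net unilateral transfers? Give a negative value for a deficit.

Current account = goods balance + services balance + net primary income + net secondary income
Sum of the known components = -181
Net unilateral transfers = CA - (known components) = -241 - (-181) = -60

-60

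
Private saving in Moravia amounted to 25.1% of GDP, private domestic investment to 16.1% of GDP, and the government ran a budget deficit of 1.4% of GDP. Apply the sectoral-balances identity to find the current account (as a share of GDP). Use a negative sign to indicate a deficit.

7.6

By the sectoral-balances identity, CA = (S_private - I) + (T - G).
Private balance = 25.1 - 16.1 = 9.0
Government balance (T - G) = -1.4
CA = 9.0 + (-1.4) = 7.6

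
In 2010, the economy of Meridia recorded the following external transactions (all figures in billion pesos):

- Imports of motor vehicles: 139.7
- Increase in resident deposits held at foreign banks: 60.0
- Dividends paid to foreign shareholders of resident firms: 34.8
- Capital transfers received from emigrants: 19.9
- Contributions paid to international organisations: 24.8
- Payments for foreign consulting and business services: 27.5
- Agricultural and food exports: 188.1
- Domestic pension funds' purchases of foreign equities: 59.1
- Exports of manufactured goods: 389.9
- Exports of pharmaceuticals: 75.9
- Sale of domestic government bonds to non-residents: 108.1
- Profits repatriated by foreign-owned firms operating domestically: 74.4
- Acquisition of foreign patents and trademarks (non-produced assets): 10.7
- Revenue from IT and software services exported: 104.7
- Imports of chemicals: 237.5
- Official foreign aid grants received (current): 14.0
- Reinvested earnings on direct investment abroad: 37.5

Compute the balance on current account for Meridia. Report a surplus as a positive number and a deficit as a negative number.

271.4

Goods: 389.9 - 139.7 + 75.9 + 188.1 - 237.5 = 276.7
Services: -27.5 + 104.7 = 77.2
Primary income: 37.5 - 74.4 - 34.8 = -71.7
Secondary income: 14.0 - 24.8 = -10.8
Current account = 276.7 + 77.2 + (-71.7) + (-10.8) = 271.4
(Excluded from the current account — financial account: increase in resident deposits held at foreign banks 60.0, domestic pension funds' purchases of foreign equities 59.1, sale of domestic government bonds to non-residents 108.1; capital account: capital transfers received from emigrants 19.9, acquisition of foreign patents and trademarks (non-produced assets) 10.7.)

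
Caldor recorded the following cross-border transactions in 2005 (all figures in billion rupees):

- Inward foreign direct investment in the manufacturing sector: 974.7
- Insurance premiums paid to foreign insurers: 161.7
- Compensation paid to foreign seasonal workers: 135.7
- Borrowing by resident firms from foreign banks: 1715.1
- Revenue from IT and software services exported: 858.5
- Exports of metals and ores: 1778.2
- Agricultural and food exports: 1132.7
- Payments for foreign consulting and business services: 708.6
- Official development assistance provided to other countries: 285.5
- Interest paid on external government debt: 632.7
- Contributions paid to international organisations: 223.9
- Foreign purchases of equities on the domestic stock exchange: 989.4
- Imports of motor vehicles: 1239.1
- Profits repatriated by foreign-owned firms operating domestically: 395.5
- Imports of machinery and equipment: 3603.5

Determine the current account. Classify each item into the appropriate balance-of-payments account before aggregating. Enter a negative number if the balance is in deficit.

Goods: -1239.1 + 1778.2 + 1132.7 - 3603.5 = -1931.7
Services: 858.5 - 161.7 - 708.6 = -11.8
Primary income: -395.5 - 135.7 - 632.7 = -1163.9
Secondary income: -223.9 - 285.5 = -509.4
Current account = (-1931.7) + (-11.8) + (-1163.9) + (-509.4) = -3616.8
(Excluded from the current account — financial account: inward foreign direct investment in the manufacturing sector 974.7, borrowing by resident firms from foreign banks 1715.1, foreign purchases of equities on the domestic stock exchange 989.4.)

-3616.8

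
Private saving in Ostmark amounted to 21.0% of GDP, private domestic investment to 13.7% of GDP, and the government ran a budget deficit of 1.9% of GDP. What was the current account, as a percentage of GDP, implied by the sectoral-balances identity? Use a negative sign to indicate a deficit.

5.4

By the sectoral-balances identity, CA = (S_private - I) + (T - G).
Private balance = 21.0 - 13.7 = 7.3
Government balance (T - G) = -1.9
CA = 7.3 + (-1.9) = 5.4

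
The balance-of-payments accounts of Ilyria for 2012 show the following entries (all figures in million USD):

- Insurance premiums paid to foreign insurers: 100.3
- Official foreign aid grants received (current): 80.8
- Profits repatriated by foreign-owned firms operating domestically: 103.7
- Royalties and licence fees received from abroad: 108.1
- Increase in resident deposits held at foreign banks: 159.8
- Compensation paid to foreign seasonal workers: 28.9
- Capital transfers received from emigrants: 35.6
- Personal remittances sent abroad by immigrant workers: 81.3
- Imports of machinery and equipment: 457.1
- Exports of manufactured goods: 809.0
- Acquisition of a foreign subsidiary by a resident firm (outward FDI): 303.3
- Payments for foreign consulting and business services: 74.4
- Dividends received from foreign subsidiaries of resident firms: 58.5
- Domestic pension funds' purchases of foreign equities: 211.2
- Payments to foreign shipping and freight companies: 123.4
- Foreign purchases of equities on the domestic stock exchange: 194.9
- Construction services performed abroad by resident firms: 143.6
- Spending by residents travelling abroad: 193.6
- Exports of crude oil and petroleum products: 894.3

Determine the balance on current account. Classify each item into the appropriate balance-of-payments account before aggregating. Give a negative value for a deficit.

Goods: 809.0 + 894.3 - 457.1 = 1246.2
Services: 108.1 - 123.4 - 74.4 - 193.6 - 100.3 + 143.6 = -240.0
Primary income: 58.5 - 28.9 - 103.7 = -74.1
Secondary income: 80.8 - 81.3 = -0.5
Current account = 1246.2 + (-240.0) + (-74.1) + (-0.5) = 931.6
(Excluded from the current account — financial account: increase in resident deposits held at foreign banks 159.8, acquisition of a foreign subsidiary by a resident firm (outward FDI) 303.3, domestic pension funds' purchases of foreign equities 211.2, foreign purchases of equities on the domestic stock exchange 194.9; capital account: capital transfers received from emigrants 35.6.)

931.6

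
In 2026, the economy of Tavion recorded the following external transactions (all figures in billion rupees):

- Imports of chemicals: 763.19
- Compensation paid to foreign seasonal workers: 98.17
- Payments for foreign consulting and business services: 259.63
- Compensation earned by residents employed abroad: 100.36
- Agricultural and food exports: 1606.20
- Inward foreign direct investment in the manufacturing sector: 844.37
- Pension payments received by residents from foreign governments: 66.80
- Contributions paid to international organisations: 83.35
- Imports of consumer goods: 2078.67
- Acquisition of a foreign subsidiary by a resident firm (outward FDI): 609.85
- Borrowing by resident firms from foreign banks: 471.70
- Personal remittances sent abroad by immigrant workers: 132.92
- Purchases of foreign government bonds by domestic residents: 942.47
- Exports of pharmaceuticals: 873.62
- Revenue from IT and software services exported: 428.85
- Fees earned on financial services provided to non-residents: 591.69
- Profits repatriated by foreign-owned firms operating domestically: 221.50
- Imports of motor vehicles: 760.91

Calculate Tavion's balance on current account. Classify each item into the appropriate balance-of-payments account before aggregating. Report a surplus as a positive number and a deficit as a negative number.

Goods: 1606.20 - 760.91 - 763.19 - 2078.67 + 873.62 = -1122.95
Services: 428.85 + 591.69 - 259.63 = 760.91
Primary income: -98.17 + 100.36 - 221.50 = -219.31
Secondary income: 66.80 - 83.35 - 132.92 = -149.47
Current account = (-1122.95) + 760.91 + (-219.31) + (-149.47) = -730.82
(Excluded from the current account — financial account: inward foreign direct investment in the manufacturing sector 844.37, acquisition of a foreign subsidiary by a resident firm (outward FDI) 609.85, borrowing by resident firms from foreign banks 471.70, purchases of foreign government bonds by domestic residents 942.47.)

-730.82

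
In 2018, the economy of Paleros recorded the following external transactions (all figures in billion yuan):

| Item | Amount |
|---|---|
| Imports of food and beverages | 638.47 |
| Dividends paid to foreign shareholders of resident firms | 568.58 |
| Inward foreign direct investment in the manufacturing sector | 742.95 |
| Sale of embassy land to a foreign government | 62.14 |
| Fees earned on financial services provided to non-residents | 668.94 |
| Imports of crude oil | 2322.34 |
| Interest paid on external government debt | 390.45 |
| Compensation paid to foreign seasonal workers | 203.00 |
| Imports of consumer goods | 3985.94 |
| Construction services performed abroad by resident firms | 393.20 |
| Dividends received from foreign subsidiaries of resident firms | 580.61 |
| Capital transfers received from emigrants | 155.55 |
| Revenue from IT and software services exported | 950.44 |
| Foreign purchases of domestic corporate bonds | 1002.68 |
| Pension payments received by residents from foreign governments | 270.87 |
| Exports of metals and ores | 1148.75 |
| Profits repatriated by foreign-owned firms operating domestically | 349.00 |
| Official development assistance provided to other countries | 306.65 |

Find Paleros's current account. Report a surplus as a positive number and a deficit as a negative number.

Goods: 1148.75 - 2322.34 - 638.47 - 3985.94 = -5798.00
Services: 668.94 + 950.44 + 393.20 = 2012.58
Primary income: 580.61 - 203.00 - 349.00 - 568.58 - 390.45 = -930.42
Secondary income: -306.65 + 270.87 = -35.78
Current account = (-5798.00) + 2012.58 + (-930.42) + (-35.78) = -4751.62
(Excluded from the current account — financial account: inward foreign direct investment in the manufacturing sector 742.95, foreign purchases of domestic corporate bonds 1002.68; capital account: sale of embassy land to a foreign government 62.14, capital transfers received from emigrants 155.55.)

-4751.62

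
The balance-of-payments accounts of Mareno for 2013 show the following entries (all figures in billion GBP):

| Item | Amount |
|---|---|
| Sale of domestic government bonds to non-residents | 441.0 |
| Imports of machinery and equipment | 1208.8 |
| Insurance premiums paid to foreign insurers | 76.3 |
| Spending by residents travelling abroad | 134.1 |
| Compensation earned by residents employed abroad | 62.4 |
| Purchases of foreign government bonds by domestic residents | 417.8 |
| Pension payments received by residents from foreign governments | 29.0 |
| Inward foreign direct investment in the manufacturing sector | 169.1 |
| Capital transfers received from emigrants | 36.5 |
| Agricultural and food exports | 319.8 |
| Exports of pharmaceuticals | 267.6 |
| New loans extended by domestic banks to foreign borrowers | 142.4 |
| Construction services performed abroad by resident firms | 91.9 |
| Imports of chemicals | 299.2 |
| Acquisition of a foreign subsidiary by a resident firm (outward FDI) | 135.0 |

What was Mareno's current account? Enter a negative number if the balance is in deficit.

Goods: 319.8 - 1208.8 - 299.2 + 267.6 = -920.6
Services: -134.1 - 76.3 + 91.9 = -118.5
Primary income: 62.4
Secondary income: 29.0
Current account = (-920.6) + (-118.5) + 62.4 + 29.0 = -947.7
(Excluded from the current account — financial account: sale of domestic government bonds to non-residents 441.0, purchases of foreign government bonds by domestic residents 417.8, inward foreign direct investment in the manufacturing sector 169.1, new loans extended by domestic banks to foreign borrowers 142.4, acquisition of a foreign subsidiary by a resident firm (outward FDI) 135.0; capital account: capital transfers received from emigrants 36.5.)

-947.7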